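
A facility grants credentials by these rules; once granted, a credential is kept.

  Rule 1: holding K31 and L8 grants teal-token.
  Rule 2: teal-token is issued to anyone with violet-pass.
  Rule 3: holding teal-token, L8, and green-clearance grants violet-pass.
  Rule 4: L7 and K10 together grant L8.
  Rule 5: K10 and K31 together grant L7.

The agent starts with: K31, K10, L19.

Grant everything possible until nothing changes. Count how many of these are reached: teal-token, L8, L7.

Holding K10 and K31 grants L7 (Rule 5).
Holding L7 and K10 grants L8 (Rule 4).
Holding K31 and L8 grants teal-token (Rule 1).
teal-token: reached.
L8: reached.
L7: reached.
All 3 are reached.

3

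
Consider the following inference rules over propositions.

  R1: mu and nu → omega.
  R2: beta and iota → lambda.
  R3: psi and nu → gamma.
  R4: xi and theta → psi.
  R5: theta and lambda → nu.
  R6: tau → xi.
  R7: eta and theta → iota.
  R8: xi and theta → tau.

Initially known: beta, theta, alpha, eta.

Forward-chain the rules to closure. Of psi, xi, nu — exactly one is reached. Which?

nu

eta and theta hold, so iota follows (R7).
beta and iota hold, so lambda follows (R2).
From theta and lambda, R5 gives nu.
xi would need tau (R6), but tau is never established. psi would need xi and theta (R4), but xi is never established.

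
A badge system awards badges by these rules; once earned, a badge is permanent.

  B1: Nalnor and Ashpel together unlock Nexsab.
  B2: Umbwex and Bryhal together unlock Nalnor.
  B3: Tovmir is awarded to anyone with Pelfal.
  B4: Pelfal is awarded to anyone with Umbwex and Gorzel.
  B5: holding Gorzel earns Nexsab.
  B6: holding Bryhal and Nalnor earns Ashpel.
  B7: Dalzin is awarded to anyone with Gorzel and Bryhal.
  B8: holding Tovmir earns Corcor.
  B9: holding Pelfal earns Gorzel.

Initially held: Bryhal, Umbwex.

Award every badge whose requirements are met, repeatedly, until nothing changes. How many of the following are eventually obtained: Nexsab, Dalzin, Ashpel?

With Umbwex and Bryhal, Nalnor is earned (B2).
With Bryhal and Nalnor, Ashpel is earned (B6).
With Nalnor and Ashpel, Nexsab is earned (B1).
Nexsab: reached.
Dalzin would need Gorzel and Bryhal (B7), but Gorzel is never earned.
Ashpel: reached.
Reached: Nexsab and Ashpel — 2 of the 3.

2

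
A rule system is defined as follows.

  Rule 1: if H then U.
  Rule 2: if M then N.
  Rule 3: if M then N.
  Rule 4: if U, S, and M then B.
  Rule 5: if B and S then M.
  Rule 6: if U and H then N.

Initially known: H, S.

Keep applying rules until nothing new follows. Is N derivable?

From H, Rule 1 gives U.
From U and H, Rule 6 gives N.

Yes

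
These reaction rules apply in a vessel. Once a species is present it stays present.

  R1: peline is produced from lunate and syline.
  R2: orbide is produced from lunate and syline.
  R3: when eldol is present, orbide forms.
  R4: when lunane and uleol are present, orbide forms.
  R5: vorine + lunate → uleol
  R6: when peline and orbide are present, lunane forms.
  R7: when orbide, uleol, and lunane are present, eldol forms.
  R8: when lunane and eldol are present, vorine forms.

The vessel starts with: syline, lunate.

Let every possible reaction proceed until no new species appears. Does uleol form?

No

uleol would need vorine and lunate (R5), but vorine never forms.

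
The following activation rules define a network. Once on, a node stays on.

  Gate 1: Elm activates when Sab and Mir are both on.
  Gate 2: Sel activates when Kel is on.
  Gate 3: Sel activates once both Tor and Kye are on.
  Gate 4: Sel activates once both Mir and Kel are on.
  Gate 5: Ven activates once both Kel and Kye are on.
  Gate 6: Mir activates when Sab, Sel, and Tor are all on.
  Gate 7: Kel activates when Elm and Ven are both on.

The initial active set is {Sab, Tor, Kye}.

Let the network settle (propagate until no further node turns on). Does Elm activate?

Yes

Gate 3: Tor and Kye on → Sel on.
Sab, Sel, and Tor are on, so Mir activates (Gate 6).
Sab and Mir are on, so Elm activates (Gate 1).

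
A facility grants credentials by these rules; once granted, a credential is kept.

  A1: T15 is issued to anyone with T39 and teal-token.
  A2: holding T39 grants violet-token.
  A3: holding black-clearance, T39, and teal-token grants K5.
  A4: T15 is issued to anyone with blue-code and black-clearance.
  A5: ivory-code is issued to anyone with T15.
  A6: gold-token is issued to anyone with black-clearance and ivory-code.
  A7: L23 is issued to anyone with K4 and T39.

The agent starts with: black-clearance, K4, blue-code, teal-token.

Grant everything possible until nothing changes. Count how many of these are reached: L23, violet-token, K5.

0

L23 would need K4 and T39 (A7), but T39 is never granted.
violet-token would need T39 (A2), but T39 is never granted.
K5 would need black-clearance, T39, and teal-token (A3), but T39 is never granted.
None of the 3 are reached.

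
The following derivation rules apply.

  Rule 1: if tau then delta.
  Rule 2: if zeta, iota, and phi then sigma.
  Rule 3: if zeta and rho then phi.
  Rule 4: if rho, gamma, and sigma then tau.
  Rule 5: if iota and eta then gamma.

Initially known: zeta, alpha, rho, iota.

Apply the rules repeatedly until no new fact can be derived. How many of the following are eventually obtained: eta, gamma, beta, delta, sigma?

From zeta and rho, Rule 3 gives phi.
zeta, iota, and phi hold, so sigma follows (Rule 2).
No rule produces eta, and it is not given.
gamma would need iota and eta (Rule 5), but eta is never established.
No rule produces beta, and it is not given.
delta would need tau (Rule 1), but tau is never established.
sigma: reached.
Reached: sigma — 1 of the 5.

1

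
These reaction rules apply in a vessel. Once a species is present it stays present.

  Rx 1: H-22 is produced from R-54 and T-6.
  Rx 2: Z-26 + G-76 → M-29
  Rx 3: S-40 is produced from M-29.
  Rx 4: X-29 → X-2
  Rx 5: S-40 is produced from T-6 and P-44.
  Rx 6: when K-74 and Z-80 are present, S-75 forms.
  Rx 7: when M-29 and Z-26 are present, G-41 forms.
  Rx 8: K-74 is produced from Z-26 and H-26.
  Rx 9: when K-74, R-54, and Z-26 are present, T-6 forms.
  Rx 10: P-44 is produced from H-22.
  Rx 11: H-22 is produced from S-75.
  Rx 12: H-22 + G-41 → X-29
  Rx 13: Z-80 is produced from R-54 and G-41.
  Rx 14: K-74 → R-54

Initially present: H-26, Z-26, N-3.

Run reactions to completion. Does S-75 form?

No

S-75 would need K-74 and Z-80 (Rx 6), but Z-80 never forms.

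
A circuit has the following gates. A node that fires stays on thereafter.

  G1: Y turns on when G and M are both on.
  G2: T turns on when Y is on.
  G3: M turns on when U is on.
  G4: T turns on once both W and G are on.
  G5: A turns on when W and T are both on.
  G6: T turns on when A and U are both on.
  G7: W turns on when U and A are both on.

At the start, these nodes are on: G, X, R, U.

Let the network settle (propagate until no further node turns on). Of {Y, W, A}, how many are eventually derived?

1

G3: U on → M on.
G and M are on, so Y turns on (G1).
Y: reached.
W would need U and A (G7), but A never turns on.
A would need W and T (G5), but W never turns on.
Reached: Y — 1 of the 3.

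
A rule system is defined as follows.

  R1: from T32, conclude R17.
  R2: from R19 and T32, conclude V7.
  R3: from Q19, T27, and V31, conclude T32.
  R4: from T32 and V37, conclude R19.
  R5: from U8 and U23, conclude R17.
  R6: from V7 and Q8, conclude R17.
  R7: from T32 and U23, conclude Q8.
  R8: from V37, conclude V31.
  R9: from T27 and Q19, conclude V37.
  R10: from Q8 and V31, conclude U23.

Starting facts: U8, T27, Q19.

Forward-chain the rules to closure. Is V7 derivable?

Yes

T27 and Q19 hold, so V37 follows (R9).
V37 holds, so V31 follows (R8).
From Q19, T27, and V31, R3 gives T32.
T32 and V37 hold, so R19 follows (R4).
From R19 and T32, R2 gives V7.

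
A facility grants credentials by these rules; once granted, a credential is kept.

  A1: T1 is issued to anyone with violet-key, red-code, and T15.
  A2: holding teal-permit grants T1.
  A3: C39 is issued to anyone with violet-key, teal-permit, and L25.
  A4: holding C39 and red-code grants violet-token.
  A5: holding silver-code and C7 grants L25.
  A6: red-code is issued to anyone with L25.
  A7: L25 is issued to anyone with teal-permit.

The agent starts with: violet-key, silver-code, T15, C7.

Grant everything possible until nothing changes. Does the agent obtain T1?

Holding silver-code and C7 grants L25 (A5).
Holding L25 grants red-code (A6).
Holding violet-key, red-code, and T15 grants T1 (A1).

Yes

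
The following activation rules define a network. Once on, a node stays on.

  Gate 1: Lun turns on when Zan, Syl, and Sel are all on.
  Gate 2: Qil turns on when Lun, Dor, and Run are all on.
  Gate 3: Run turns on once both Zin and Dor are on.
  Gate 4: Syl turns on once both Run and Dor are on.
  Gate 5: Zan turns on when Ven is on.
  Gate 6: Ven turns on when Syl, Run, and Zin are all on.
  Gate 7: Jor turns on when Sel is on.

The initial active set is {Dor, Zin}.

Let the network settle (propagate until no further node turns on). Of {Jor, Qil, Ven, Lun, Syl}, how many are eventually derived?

2

Gate 3: Zin and Dor on → Run on.
Run and Dor are on, so Syl turns on (Gate 4).
Gate 6: Syl, Run, and Zin on → Ven on.
Jor would need Sel (Gate 7), but Sel never turns on.
Qil would need Lun, Dor, and Run (Gate 2), but Lun never turns on.
Ven: reached.
Lun would need Zan, Syl, and Sel (Gate 1), but Sel never turns on.
Syl: reached.
Reached: Ven and Syl — 2 of the 5.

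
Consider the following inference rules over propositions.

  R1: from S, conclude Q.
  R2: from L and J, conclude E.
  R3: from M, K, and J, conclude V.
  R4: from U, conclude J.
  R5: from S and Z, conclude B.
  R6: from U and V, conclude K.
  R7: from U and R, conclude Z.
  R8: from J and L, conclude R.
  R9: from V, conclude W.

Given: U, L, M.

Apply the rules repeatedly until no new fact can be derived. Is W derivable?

W would need V (R9), but V is never established.

No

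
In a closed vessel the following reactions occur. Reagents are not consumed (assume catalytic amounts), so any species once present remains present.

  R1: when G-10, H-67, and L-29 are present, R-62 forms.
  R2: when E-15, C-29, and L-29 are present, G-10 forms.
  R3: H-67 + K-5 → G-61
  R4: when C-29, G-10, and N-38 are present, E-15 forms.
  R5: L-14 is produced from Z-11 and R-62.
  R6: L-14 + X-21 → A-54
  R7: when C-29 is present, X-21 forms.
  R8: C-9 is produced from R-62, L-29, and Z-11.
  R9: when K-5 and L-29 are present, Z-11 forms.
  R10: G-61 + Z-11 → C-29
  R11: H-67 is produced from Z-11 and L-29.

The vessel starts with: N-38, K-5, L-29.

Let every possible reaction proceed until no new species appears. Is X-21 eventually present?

Yes

K-5 and L-29 present → Z-11 forms (R9).
Z-11 and L-29 present → H-67 forms (R11).
H-67 and K-5 present → G-61 forms (R3).
G-61 and Z-11 present → C-29 forms (R10).
C-29 present → X-21 forms (R7).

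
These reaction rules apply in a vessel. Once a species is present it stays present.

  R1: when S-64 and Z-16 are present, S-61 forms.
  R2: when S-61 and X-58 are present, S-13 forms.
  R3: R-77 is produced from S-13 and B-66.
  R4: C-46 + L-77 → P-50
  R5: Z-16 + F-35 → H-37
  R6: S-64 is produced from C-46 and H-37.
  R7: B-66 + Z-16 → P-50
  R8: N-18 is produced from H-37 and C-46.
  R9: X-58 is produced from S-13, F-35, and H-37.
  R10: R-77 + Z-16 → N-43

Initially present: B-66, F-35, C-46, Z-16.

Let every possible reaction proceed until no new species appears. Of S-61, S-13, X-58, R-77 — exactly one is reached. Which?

Z-16 and F-35 present → H-37 forms (R5).
C-46 and H-37 present → S-64 forms (R6).
S-64 and Z-16 present → S-61 forms (R1).
R-77 would need S-13 and B-66 (R3), but S-13 never forms. S-13 would need S-61 and X-58 (R2), but X-58 never forms. X-58 would need S-13, F-35, and H-37 (R9), but S-13 never forms.

S-61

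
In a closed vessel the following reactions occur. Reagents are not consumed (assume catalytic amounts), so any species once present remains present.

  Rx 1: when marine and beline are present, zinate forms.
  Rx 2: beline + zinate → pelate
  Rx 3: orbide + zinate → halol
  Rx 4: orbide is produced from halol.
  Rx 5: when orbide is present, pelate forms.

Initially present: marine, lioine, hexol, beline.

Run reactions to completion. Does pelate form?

Yes

marine and beline present → zinate forms (Rx 1).
beline and zinate present → pelate forms (Rx 2).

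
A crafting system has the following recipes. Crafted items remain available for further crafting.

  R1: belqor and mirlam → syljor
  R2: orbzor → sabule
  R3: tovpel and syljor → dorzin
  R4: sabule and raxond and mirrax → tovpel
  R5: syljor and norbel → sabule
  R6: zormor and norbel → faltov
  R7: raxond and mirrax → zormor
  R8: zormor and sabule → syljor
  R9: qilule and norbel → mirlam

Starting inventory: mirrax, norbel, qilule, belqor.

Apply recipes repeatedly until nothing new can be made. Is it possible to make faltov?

faltov would need zormor and norbel (R6), but zormor is never obtained.

No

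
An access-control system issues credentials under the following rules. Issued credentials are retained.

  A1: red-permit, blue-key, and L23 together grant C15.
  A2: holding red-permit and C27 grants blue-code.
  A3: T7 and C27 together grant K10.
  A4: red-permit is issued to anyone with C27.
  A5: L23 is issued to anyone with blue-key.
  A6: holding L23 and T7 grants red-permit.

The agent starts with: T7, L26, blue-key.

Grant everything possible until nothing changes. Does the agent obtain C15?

Yes

Holding blue-key grants L23 (A5).
Holding L23 and T7 grants red-permit (A6).
Holding red-permit, blue-key, and L23 grants C15 (A1).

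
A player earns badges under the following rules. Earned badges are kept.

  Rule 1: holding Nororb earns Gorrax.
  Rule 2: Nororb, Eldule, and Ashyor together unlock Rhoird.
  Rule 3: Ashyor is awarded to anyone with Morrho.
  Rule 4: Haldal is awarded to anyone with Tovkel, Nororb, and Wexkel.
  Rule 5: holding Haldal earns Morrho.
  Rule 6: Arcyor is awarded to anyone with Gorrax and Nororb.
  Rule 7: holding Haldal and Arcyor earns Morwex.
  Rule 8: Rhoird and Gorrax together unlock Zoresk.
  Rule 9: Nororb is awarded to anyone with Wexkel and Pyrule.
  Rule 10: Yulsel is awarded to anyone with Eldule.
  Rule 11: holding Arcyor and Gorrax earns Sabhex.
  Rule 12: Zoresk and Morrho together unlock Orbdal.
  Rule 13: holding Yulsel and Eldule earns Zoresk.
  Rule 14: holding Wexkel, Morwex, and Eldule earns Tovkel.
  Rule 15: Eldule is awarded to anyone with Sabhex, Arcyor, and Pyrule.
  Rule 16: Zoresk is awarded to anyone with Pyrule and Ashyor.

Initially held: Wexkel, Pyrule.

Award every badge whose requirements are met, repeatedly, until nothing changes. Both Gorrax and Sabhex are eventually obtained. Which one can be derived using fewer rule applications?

Gorrax: With Wexkel and Pyrule, Nororb is earned (Rule 9). With Nororb, Gorrax is earned (Rule 1). [2 rule applications]
Sabhex: With Wexkel and Pyrule, Nororb is earned (Rule 9). With Nororb, Gorrax is earned (Rule 1). With Gorrax and Nororb, Arcyor is earned (Rule 6). With Arcyor and Gorrax, Sabhex is earned (Rule 11). [4 rule applications]
Gorrax needs fewer.

Gorrax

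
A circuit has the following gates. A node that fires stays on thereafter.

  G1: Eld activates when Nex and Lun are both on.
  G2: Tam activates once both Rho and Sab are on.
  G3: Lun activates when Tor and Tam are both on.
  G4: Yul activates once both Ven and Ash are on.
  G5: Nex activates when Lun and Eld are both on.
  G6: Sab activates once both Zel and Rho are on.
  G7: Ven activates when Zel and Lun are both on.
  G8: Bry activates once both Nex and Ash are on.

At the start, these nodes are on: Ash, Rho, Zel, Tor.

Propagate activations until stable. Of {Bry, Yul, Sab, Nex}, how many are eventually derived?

2

Zel and Rho are on, so Sab activates (G6).
Rho and Sab are on, so Tam activates (G2).
G3: Tor and Tam on → Lun on.
Zel and Lun are on, so Ven activates (G7).
G4: Ven and Ash on → Yul on.
Bry would need Nex and Ash (G8), but Nex never turns on.
Yul: reached.
Sab: reached.
Nex would need Lun and Eld (G5), but Eld never turns on.
Reached: Yul and Sab — 2 of the 4.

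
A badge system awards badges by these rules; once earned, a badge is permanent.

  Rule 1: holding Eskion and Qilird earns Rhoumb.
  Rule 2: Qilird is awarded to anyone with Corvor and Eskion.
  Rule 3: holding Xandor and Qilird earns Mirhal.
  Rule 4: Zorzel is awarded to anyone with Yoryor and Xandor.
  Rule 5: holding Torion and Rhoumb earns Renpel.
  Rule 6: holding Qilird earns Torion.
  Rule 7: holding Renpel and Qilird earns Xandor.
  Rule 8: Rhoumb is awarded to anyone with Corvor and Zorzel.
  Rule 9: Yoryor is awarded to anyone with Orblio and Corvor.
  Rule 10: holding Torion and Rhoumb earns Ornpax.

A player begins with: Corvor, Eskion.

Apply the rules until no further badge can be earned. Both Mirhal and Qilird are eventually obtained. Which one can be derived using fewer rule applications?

Qilird

Qilird: With Corvor and Eskion, Qilird is earned (Rule 2). [1 rule application]
Mirhal: With Corvor and Eskion, Qilird is earned (Rule 2). With Eskion and Qilird, Rhoumb is earned (Rule 1). With Qilird, Torion is earned (Rule 6). With Torion and Rhoumb, Renpel is earned (Rule 5). With Renpel and Qilird, Xandor is earned (Rule 7). With Xandor and Qilird, Mirhal is earned (Rule 3). [6 rule applications]
Qilird needs fewer.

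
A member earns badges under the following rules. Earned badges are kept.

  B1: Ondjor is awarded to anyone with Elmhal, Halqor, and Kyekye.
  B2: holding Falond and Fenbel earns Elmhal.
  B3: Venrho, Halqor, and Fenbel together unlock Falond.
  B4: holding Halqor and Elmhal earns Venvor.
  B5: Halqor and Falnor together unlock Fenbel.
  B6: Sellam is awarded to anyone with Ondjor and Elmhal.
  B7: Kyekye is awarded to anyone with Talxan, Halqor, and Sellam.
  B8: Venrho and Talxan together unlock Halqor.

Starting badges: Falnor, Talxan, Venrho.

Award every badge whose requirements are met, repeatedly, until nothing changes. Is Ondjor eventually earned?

No

Ondjor would need Elmhal, Halqor, and Kyekye (B1), but Kyekye is never earned.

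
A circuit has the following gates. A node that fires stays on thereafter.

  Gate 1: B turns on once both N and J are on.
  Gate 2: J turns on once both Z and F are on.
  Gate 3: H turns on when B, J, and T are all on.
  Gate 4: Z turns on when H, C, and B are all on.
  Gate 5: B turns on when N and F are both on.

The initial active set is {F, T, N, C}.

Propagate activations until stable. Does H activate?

No

H would need B, J, and T (Gate 3), but J never turns on.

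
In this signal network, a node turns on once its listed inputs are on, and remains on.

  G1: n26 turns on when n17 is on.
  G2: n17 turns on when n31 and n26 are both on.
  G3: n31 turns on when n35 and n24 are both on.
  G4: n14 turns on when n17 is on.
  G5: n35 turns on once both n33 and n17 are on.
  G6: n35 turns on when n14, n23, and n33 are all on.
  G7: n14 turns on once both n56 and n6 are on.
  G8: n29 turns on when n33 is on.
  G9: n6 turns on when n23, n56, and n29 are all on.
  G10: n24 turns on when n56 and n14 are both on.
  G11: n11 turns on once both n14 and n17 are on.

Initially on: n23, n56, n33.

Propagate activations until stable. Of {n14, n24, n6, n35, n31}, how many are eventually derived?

5

G8: n33 on → n29 on.
G9: n23, n56, and n29 on → n6 on.
G7: n56 and n6 on → n14 on.
G6: n14, n23, and n33 on → n35 on.
n56 and n14 are on, so n24 turns on (G10).
n35 and n24 are on, so n31 turns on (G3).
n14: reached.
n24: reached.
n6: reached.
n35: reached.
n31: reached.
All 5 are reached.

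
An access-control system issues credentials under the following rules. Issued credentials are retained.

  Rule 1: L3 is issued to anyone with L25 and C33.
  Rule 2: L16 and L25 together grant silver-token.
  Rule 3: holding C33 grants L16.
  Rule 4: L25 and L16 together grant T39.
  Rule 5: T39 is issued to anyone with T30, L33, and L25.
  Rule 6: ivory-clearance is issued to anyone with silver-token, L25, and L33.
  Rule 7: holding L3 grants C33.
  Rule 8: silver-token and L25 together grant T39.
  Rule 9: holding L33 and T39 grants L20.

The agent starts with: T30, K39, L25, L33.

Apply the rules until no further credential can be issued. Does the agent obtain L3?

No

L3 would need L25 and C33 (Rule 1), but C33 is never granted.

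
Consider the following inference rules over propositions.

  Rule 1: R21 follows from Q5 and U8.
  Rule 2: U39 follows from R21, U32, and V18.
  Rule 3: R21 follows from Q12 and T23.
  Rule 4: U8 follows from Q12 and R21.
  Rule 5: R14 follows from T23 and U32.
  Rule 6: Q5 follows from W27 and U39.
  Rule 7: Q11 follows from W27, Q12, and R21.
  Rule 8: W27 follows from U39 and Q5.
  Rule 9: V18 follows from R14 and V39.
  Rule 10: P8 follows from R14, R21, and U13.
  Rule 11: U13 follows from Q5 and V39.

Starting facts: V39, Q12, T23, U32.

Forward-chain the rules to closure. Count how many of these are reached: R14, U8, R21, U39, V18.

T23 and U32 hold, so R14 follows (Rule 5).
Q12 and T23 hold, so R21 follows (Rule 3).
From Q12 and R21, Rule 4 gives U8.
From R14 and V39, Rule 9 gives V18.
R21, U32, and V18 hold, so U39 follows (Rule 2).
R14: reached.
U8: reached.
R21: reached.
U39: reached.
V18: reached.
All 5 are reached.

5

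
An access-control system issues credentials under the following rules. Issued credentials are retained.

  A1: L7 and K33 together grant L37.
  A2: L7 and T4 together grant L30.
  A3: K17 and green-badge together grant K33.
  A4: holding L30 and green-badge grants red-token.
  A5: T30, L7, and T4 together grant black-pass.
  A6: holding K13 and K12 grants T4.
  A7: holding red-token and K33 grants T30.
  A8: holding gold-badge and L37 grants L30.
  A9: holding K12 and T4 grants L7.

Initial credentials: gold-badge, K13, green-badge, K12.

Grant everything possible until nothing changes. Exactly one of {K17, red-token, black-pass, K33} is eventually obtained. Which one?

red-token

Holding K13 and K12 grants T4 (A6).
Holding K12 and T4 grants L7 (A9).
Holding L7 and T4 grants L30 (A2).
Holding L30 and green-badge grants red-token (A4).
K33 would need K17 and green-badge (A3), but K17 is never granted. No rule produces K17, and it is not given. black-pass would need T30, L7, and T4 (A5), but T30 is never granted.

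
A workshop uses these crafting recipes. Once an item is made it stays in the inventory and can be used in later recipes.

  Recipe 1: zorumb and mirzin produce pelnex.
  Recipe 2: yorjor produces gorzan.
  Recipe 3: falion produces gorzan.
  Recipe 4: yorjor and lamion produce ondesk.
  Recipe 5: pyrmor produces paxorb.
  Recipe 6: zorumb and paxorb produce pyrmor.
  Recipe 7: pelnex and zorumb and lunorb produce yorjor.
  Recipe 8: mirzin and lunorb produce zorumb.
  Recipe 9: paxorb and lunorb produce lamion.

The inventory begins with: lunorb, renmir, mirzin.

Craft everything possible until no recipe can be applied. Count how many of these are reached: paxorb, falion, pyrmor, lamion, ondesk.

paxorb would need pyrmor (Recipe 5), but pyrmor is never obtained.
No rule produces falion, and it is not given.
pyrmor would need zorumb and paxorb (Recipe 6), but paxorb is never obtained.
lamion would need paxorb and lunorb (Recipe 9), but paxorb is never obtained.
ondesk would need yorjor and lamion (Recipe 4), but lamion is never obtained.
None of the 5 are reached.

0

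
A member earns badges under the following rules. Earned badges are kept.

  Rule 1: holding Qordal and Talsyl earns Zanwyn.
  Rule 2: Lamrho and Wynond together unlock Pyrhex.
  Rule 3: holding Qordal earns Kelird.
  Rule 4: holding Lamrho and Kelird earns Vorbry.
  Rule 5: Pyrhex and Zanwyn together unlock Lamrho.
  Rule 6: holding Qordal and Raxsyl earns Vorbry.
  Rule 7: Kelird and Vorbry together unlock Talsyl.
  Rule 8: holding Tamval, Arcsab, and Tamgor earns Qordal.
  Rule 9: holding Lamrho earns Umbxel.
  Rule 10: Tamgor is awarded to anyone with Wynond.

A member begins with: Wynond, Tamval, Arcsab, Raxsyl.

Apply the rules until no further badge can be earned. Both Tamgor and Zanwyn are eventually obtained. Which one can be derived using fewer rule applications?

Tamgor

Tamgor: With Wynond, Tamgor is earned (Rule 10). [1 rule application]
Zanwyn: With Wynond, Tamgor is earned (Rule 10). With Tamval, Arcsab, and Tamgor, Qordal is earned (Rule 8). With Qordal and Raxsyl, Vorbry is earned (Rule 6). With Qordal, Kelird is earned (Rule 3). With Kelird and Vorbry, Talsyl is earned (Rule 7). With Qordal and Talsyl, Zanwyn is earned (Rule 1). [6 rule applications]
Tamgor needs fewer.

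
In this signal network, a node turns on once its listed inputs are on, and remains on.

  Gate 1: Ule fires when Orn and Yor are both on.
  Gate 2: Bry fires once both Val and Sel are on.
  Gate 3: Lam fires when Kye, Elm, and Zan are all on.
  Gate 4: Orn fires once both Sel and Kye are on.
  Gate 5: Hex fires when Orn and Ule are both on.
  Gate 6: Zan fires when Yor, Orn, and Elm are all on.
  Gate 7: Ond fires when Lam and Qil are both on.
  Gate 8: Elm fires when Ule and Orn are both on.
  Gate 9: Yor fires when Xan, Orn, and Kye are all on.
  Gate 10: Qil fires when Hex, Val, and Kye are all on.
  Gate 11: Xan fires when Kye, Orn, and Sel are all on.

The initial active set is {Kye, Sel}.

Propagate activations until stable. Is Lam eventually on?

Yes

Sel and Kye are on, so Orn fires (Gate 4).
Gate 11: Kye, Orn, and Sel on → Xan on.
Xan, Orn, and Kye are on, so Yor fires (Gate 9).
Orn and Yor are on, so Ule fires (Gate 1).
Gate 8: Ule and Orn on → Elm on.
Gate 6: Yor, Orn, and Elm on → Zan on.
Kye, Elm, and Zan are on, so Lam fires (Gate 3).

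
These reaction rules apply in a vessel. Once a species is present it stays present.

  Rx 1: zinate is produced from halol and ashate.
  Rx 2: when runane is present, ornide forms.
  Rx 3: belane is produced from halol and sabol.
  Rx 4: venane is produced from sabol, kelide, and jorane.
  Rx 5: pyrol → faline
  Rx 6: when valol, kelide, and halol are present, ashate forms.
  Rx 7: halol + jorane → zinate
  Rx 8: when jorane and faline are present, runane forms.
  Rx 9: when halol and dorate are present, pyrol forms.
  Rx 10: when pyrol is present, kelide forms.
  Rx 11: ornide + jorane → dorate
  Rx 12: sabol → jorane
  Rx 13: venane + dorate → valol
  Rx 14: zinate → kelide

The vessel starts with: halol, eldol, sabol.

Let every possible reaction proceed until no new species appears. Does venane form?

sabol present → jorane forms (Rx 12).
halol and jorane present → zinate forms (Rx 7).
zinate present → kelide forms (Rx 14).
sabol, kelide, and jorane present → venane forms (Rx 4).

Yes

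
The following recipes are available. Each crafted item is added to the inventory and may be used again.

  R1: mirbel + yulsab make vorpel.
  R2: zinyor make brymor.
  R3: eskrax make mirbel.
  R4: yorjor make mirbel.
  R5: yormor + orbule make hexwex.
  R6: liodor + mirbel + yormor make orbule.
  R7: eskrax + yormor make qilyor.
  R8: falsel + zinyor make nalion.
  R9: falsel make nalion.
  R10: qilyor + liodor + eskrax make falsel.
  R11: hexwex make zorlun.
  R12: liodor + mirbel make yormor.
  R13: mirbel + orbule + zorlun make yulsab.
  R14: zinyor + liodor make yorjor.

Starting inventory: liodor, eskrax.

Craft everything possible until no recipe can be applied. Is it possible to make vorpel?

eskrax → mirbel (R3).
liodor + mirbel → yormor (R12).
liodor + mirbel + yormor → orbule (R6).
Using R5, yormor and orbule make hexwex.
hexwex → zorlun (R11).
mirbel + orbule + zorlun → yulsab (R13).
mirbel + yulsab → vorpel (R1).

Yes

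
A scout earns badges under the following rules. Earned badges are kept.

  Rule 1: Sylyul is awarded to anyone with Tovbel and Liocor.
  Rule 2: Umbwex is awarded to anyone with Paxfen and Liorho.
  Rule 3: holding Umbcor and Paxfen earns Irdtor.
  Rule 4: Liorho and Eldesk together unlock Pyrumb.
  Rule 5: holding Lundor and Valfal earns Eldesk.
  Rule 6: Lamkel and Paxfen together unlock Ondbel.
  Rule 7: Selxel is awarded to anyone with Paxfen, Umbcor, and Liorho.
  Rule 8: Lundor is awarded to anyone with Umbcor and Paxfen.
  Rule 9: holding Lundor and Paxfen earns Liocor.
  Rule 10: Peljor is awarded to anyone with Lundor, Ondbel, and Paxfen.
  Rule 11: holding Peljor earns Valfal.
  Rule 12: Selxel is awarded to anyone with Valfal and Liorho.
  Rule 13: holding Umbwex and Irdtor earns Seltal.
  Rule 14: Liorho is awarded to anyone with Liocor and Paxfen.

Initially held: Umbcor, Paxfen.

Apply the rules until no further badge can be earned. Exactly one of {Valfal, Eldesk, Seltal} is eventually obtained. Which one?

With Umbcor and Paxfen, Irdtor is earned (Rule 3).
With Umbcor and Paxfen, Lundor is earned (Rule 8).
With Lundor and Paxfen, Liocor is earned (Rule 9).
With Liocor and Paxfen, Liorho is earned (Rule 14).
With Paxfen and Liorho, Umbwex is earned (Rule 2).
With Umbwex and Irdtor, Seltal is earned (Rule 13).
Eldesk would need Lundor and Valfal (Rule 5), but Valfal is never earned. Valfal would need Peljor (Rule 11), but Peljor is never earned.

Seltal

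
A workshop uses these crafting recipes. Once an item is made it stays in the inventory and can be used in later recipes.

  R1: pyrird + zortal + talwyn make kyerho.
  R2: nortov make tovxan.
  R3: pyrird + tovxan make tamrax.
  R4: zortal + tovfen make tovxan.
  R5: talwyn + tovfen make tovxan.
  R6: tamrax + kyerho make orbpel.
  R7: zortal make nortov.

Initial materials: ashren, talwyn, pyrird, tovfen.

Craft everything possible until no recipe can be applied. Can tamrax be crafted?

Yes

Using R5, talwyn and tovfen make tovxan.
pyrird + tovxan → tamrax (R3).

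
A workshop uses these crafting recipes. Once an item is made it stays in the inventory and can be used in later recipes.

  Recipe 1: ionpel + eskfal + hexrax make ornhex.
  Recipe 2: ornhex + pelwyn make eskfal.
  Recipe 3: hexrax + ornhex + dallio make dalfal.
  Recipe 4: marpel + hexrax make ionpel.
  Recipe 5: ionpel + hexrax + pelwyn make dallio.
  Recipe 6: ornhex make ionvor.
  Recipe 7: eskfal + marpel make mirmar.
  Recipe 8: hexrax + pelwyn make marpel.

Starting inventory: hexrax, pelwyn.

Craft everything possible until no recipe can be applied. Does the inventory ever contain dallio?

Yes

Using Recipe 8, hexrax and pelwyn make marpel.
Using Recipe 4, marpel and hexrax make ionpel.
ionpel + hexrax + pelwyn → dallio (Recipe 5).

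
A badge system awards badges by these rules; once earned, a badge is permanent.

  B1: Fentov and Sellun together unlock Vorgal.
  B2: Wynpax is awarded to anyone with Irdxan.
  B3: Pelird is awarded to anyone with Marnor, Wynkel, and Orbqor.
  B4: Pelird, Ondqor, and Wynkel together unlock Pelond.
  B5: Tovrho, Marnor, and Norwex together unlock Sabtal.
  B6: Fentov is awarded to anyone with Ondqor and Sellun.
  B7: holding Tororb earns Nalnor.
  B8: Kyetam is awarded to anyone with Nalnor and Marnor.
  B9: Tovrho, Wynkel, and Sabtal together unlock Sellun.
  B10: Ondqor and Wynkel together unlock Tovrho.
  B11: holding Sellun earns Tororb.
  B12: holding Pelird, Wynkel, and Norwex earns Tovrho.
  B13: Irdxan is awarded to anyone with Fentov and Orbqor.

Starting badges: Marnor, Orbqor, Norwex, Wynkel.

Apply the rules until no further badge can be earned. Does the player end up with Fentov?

Fentov would need Ondqor and Sellun (B6), but Ondqor is never earned.

No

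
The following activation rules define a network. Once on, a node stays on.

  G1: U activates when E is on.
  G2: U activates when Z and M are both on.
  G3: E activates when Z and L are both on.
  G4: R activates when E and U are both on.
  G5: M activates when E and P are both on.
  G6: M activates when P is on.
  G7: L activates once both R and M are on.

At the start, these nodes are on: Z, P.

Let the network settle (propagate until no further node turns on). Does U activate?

Yes

P is on, so M activates (G6).
G2: Z and M on → U on.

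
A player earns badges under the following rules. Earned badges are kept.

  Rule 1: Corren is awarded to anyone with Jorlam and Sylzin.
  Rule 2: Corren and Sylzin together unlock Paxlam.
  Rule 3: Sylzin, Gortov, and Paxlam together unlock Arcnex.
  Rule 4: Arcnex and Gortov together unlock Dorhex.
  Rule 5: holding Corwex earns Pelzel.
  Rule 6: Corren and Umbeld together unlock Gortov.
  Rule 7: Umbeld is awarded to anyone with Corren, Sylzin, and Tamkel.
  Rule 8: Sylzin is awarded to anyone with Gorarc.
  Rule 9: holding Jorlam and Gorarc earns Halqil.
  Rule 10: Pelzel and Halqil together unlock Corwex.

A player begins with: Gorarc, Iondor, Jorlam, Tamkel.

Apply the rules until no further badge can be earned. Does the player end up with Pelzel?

No

Pelzel would need Corwex (Rule 5), but Corwex is never earned.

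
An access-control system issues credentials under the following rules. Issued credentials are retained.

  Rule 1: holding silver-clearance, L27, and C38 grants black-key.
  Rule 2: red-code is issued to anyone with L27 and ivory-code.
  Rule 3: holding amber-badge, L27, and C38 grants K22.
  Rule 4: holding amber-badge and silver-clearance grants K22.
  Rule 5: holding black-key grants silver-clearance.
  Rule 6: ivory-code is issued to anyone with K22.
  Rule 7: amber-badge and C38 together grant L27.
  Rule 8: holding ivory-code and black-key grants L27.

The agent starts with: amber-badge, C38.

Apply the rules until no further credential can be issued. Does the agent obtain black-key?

black-key would need silver-clearance, L27, and C38 (Rule 1), but silver-clearance is never granted.

No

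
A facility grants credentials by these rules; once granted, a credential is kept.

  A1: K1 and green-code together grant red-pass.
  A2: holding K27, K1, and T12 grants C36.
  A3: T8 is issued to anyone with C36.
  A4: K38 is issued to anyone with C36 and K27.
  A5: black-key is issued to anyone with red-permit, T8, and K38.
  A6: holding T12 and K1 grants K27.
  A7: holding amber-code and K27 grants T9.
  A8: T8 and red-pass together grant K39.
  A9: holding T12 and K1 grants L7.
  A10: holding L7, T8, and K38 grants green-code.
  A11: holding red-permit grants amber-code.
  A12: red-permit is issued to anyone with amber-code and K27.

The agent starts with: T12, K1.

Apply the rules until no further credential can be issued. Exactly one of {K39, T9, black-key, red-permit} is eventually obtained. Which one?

K39

Holding T12 and K1 grants K27 (A6).
Holding T12 and K1 grants L7 (A9).
Holding K27, K1, and T12 grants C36 (A2).
Holding C36 and K27 grants K38 (A4).
Holding C36 grants T8 (A3).
Holding L7, T8, and K38 grants green-code (A10).
Holding K1 and green-code grants red-pass (A1).
Holding T8 and red-pass grants K39 (A8).
red-permit would need amber-code and K27 (A12), but amber-code is never granted. black-key would need red-permit, T8, and K38 (A5), but red-permit is never granted. T9 would need amber-code and K27 (A7), but amber-code is never granted.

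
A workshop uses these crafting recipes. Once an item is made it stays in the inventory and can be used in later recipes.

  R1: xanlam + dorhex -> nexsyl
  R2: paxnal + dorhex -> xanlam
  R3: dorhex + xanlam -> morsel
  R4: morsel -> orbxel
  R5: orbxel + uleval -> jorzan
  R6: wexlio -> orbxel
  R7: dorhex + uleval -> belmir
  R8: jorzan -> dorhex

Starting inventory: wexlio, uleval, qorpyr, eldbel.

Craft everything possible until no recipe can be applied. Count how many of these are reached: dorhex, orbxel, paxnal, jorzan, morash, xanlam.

3

Using R6, wexlio makes orbxel.
Using R5, orbxel and uleval make jorzan.
jorzan -> dorhex (R8).
dorhex: reached.
orbxel: reached.
No rule produces paxnal, and it is not given.
jorzan: reached.
No rule produces morash, and it is not given.
xanlam would need paxnal and dorhex (R2), but paxnal is never obtained.
Reached: dorhex, orbxel, and jorzan — 3 of the 6.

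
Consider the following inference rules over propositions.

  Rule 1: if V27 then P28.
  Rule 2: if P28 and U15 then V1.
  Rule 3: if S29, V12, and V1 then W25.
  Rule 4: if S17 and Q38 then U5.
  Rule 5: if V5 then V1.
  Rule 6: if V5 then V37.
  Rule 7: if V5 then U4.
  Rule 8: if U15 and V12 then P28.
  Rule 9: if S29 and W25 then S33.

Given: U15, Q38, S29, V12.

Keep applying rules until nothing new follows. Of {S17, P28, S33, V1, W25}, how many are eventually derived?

U15 and V12 hold, so P28 follows (Rule 8).
P28 and U15 hold, so V1 follows (Rule 2).
S29, V12, and V1 hold, so W25 follows (Rule 3).
From S29 and W25, Rule 9 gives S33.
No rule produces S17, and it is not given.
P28: reached.
S33: reached.
V1: reached.
W25: reached.
Reached: P28, S33, V1, and W25 — 4 of the 5.

4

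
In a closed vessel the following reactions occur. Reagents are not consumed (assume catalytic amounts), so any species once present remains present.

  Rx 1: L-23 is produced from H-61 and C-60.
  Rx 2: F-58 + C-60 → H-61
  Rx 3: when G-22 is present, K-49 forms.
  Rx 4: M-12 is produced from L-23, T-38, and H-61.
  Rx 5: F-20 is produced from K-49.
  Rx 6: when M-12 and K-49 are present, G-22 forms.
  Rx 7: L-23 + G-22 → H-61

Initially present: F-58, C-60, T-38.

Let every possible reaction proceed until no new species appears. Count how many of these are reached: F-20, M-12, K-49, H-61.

F-58 and C-60 present → H-61 forms (Rx 2).
H-61 and C-60 present → L-23 forms (Rx 1).
L-23, T-38, and H-61 present → M-12 forms (Rx 4).
F-20 would need K-49 (Rx 5), but K-49 never forms.
M-12: reached.
K-49 would need G-22 (Rx 3), but G-22 never forms.
H-61: reached.
Reached: M-12 and H-61 — 2 of the 4.

2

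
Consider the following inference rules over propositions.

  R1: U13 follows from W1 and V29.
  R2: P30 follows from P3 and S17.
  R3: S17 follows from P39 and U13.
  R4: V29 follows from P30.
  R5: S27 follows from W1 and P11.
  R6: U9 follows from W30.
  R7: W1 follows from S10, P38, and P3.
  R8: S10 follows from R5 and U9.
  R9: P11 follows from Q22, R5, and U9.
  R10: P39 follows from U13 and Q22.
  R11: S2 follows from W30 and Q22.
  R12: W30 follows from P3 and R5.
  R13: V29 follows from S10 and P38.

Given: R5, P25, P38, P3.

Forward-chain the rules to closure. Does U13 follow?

From P3 and R5, R12 gives W30.
From W30, R6 gives U9.
R5 and U9 hold, so S10 follows (R8).
S10 and P38 hold, so V29 follows (R13).
S10, P38, and P3 hold, so W1 follows (R7).
W1 and V29 hold, so U13 follows (R1).

Yes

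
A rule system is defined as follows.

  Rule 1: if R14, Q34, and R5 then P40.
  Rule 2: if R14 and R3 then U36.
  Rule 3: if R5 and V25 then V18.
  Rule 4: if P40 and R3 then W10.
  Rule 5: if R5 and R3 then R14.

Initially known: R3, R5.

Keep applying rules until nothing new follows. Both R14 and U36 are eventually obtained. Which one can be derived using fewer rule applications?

R14

R14: From R5 and R3, Rule 5 gives R14. [1 rule application]
U36: R5 and R3 hold, so R14 follows (Rule 5). From R14 and R3, Rule 2 gives U36. [2 rule applications]
R14 needs fewer.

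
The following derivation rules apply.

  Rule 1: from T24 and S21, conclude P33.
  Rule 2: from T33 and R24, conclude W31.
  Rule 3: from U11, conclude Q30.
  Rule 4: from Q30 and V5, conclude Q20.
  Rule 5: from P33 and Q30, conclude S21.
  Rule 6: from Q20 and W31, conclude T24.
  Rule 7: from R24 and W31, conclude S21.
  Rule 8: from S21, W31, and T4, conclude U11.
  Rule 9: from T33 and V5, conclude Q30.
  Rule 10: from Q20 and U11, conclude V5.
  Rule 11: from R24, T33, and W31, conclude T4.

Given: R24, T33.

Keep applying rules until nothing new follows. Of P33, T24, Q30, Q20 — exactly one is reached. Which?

T33 and R24 hold, so W31 follows (Rule 2).
From R24, T33, and W31, Rule 11 gives T4.
R24 and W31 hold, so S21 follows (Rule 7).
From S21, W31, and T4, Rule 8 gives U11.
U11 holds, so Q30 follows (Rule 3).
T24 would need Q20 and W31 (Rule 6), but Q20 is never established. Q20 would need Q30 and V5 (Rule 4), but V5 is never established. P33 would need T24 and S21 (Rule 1), but T24 is never established.

Q30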